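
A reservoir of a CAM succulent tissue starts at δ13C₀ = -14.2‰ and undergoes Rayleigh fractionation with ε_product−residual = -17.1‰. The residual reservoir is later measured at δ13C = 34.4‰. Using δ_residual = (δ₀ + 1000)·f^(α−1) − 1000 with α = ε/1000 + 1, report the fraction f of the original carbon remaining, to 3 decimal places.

0.060

α − 1 = ε/1000 = -0.0171
(δ_res + 1000)/(δ₀ + 1000) = (34.4 + 1000)/(-14.2 + 1000) = 1034.4/985.8 = 1.049300
f = 1.049300^(1/-0.0171) = exp(ln(1.049300)/-0.0171) = exp(0.04812/-0.0171)
f = exp(-2.8142) = 0.0600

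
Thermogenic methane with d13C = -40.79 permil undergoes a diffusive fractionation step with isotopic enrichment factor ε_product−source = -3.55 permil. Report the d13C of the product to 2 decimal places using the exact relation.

-44.20 permil

To first order, δ_product ≈ δ_source + ε = -44.34 permil.
Exactly, δ_product = (δ_source + 1000)·(ε/1000 + 1) − 1000.
δ_product = (-40.79 + 1000) × (-3.55/1000 + 1) − 1000
δ_product = -44.195 permil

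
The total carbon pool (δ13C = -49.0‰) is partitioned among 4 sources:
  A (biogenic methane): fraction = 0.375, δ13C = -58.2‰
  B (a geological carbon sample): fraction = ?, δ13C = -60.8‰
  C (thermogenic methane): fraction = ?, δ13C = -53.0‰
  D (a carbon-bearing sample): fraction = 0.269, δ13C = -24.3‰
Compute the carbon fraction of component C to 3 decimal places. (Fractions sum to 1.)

Let f_C and f_B be the unknown fractions; fractions sum to 1 so f_C + f_B = 0.356.
Mass balance: Σ fᵢ·δᵢ = δ_bulk ⇒ f_C·(-53.0) + f_B·(-60.8) = -49.0 − (-28.362) = -20.638
Substitute f_B = 0.356 − f_C:
f_C·(-53.0 − -60.8) = -20.638 − 0.356×(-60.8) = 1.006
f_C = 1.006 / 7.8 = 0.1290

0.129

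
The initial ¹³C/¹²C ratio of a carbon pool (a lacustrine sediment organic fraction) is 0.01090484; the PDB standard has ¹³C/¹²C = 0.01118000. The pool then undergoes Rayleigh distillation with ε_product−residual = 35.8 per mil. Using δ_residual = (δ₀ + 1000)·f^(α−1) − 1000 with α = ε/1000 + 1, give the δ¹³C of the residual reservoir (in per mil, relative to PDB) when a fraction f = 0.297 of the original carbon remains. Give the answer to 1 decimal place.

δ₀ = (0.01090484/0.01118000 − 1)×1000 = (0.975388 − 1)×1000 = -24.612 per mil
α − 1 = ε/1000 = 0.0358
f^(α−1) = 0.297^(0.0358) = 0.957469
δ_res = (-24.612 + 1000) × 0.957469 − 1000 = 933.904 − 1000 = -66.10 per mil

-66.1 per mil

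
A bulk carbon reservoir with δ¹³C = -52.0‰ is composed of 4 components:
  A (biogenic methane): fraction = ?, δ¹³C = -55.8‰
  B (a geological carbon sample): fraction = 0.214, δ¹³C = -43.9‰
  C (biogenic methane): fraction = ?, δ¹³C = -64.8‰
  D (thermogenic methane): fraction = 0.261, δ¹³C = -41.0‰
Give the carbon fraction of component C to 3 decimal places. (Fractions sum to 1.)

0.290

Let f_C and f_A be the unknown fractions; fractions sum to 1 so f_C + f_A = 0.525.
Mass balance: Σ fᵢ·δᵢ = δ_bulk ⇒ f_C·(-64.8) + f_A·(-55.8) = -52.0 − (-20.096) = -31.904
Substitute f_A = 0.525 − f_C:
f_C·(-64.8 − -55.8) = -31.904 − 0.525×(-55.8) = -2.609
f_C = -2.609 / -9.0 = 0.2899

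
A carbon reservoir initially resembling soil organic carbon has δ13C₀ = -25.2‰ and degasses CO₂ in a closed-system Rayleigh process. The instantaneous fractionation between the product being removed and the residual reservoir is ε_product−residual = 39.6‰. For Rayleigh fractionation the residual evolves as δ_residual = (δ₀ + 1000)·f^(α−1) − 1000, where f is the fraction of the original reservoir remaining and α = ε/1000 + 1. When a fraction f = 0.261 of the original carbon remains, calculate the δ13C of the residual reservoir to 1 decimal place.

-75.7‰

Rayleigh residual: δ_res = (δ₀ + 1000)·f^(α−1) − 1000
α = ε/1000 + 1 = 1.03960, so α − 1 = 0.03960
f^(α−1) = 0.261^(0.03960) = 0.948198
δ_res = (-25.2 + 1000) × 0.948198 − 1000 = 924.303 − 1000 = -75.70‰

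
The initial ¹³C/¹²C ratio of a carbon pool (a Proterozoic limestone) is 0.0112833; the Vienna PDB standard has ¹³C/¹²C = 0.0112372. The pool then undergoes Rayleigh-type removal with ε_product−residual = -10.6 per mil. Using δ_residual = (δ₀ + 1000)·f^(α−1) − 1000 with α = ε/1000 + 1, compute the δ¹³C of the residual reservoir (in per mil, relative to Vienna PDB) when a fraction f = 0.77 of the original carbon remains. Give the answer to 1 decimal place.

δ₀ = (0.0112833/0.0112372 − 1)×1000 = (1.004102 − 1)×1000 = 4.102 per mil
α − 1 = ε/1000 = -0.0106
f^(α−1) = 0.77^(-0.0106) = 1.002774
δ_res = (4.102 + 1000) × 1.002774 − 1000 = 1006.888 − 1000 = 6.89 per mil

6.9 per mil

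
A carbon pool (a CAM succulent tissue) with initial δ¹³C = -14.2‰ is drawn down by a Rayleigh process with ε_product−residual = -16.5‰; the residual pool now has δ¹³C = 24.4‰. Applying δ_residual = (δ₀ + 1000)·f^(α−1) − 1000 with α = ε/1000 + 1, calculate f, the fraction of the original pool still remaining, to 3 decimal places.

α − 1 = ε/1000 = -0.0165
(δ_res + 1000)/(δ₀ + 1000) = (24.4 + 1000)/(-14.2 + 1000) = 1024.4/985.8 = 1.039156
f = 1.039156^(1/-0.0165) = exp(ln(1.039156)/-0.0165) = exp(0.03841/-0.0165)
f = exp(-2.3278) = 0.0975

0.098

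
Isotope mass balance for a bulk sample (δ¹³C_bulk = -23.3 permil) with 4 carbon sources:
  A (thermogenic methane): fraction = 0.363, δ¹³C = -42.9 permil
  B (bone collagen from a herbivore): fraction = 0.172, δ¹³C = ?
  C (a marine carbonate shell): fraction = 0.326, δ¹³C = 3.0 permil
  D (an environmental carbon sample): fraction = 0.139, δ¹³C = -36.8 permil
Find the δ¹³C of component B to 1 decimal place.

-20.9 permil

Isotope mass balance: δ_bulk = Σ fᵢ·δᵢ.
-23.3 = 0.363×(-42.9) + 0.172×δ_B + 0.326×(3.0) + 0.139×(-36.8)
0.172·δ_B = -23.3 − (-19.710) = -3.590
δ_B = -3.590 / 0.172 = -20.87 permil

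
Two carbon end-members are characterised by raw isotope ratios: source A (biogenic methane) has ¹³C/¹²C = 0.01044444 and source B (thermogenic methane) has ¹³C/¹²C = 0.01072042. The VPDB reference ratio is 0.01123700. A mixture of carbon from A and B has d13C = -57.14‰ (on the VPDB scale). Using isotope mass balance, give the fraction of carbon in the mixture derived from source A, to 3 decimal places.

δ_A = (0.01044444/0.01123700 − 1)×1000 = (0.929469 − 1)×1000 = -70.531‰
δ_B = (0.01072042/0.01123700 − 1)×1000 = (0.954029 − 1)×1000 = -45.971‰
f_A = (δ_mix − δ_B)/(δ_A − δ_B) = (-57.14 − (-45.971))/(-70.531 − (-45.971))
f_A = -11.169 / -24.560 = 0.4548

0.455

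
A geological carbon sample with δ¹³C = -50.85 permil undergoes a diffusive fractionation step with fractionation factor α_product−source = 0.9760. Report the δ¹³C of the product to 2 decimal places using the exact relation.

-73.63 permil

δ_product = (δ_source + 1000)·α − 1000
δ_product = (-50.85 + 1000) × 0.9760 − 1000
δ_product = 926.370 − 1000 = -73.630 permil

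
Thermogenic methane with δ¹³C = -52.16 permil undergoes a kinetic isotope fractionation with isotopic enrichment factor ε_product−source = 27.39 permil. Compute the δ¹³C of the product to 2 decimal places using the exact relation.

-26.20 permil

To first order, δ_product ≈ δ_source + ε = -24.77 permil.
Exactly, δ_product = (δ_source + 1000)·(ε/1000 + 1) − 1000.
δ_product = (-52.16 + 1000) × (27.39/1000 + 1) − 1000
δ_product = -26.199 permil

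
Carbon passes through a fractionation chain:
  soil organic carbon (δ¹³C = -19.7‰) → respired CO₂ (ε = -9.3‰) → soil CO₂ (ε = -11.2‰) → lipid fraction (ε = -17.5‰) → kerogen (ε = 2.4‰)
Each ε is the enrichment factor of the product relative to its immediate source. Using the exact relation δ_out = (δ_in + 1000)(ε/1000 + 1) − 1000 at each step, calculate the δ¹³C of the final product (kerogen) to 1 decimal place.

step 1: δ = (-19.70 + 1000)·(-9.3/1000 + 1) − 1000 = -28.82‰
step 2: δ = (-28.82 + 1000)·(-11.2/1000 + 1) − 1000 = -39.69‰
step 3: δ = (-39.69 + 1000)·(-17.5/1000 + 1) − 1000 = -56.50‰
step 4: δ = (-56.50 + 1000)·(2.4/1000 + 1) − 1000 = -54.23‰

-54.2‰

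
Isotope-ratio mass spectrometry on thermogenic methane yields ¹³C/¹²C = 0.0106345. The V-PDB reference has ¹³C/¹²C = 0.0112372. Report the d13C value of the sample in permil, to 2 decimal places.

d13C = (R_sample / R_standard − 1) × 1000
R_sample / R_standard = 0.0106345 / 0.0112372 = 0.946366
d13C = (0.946366 − 1) × 1000 = -53.634 permil

-53.63 permil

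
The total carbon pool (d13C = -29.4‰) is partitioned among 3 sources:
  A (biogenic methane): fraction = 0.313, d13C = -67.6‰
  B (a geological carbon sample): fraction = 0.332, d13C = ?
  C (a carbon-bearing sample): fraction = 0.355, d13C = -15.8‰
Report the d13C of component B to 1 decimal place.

-7.9‰

Isotope mass balance: δ_bulk = Σ fᵢ·δᵢ.
-29.4 = 0.313×(-67.6) + 0.332×δ_B + 0.355×(-15.8)
0.332·δ_B = -29.4 − (-26.768) = -2.632
δ_B = -2.632 / 0.332 = -7.93‰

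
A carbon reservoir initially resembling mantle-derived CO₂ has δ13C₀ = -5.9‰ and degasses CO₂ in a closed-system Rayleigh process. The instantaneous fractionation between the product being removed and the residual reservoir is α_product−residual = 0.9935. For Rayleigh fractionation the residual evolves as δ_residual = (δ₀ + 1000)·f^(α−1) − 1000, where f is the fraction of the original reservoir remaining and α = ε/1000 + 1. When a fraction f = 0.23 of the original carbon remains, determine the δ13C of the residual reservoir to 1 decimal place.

3.6‰

Rayleigh residual: δ_res = (δ₀ + 1000)·f^(α−1) − 1000
α − 1 = -0.00650
f^(α−1) = 0.23^(-0.00650) = 1.009599
δ_res = (-5.9 + 1000) × 1.009599 − 1000 = 1003.642 − 1000 = 3.64‰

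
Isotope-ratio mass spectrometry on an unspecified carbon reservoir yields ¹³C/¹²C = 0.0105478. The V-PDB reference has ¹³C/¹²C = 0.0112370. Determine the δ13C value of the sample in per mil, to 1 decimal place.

δ13C = (R_sample / R_standard − 1) × 1000
R_sample / R_standard = 0.0105478 / 0.0112370 = 0.938667
δ13C = (0.938667 − 1) × 1000 = -61.33 per mil

-61.3 per mil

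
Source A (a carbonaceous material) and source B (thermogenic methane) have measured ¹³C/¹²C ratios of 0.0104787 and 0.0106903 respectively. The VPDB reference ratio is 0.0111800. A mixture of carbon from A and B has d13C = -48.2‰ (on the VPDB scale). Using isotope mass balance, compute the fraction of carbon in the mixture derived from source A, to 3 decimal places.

0.232

δ_A = (0.0104787/0.0111800 − 1)×1000 = (0.937272 − 1)×1000 = -62.728‰
δ_B = (0.0106903/0.0111800 − 1)×1000 = (0.956199 − 1)×1000 = -43.801‰
f_A = (δ_mix − δ_B)/(δ_A − δ_B) = (-48.2 − (-43.801))/(-62.728 − (-43.801))
f_A = -4.399 / -18.927 = 0.2324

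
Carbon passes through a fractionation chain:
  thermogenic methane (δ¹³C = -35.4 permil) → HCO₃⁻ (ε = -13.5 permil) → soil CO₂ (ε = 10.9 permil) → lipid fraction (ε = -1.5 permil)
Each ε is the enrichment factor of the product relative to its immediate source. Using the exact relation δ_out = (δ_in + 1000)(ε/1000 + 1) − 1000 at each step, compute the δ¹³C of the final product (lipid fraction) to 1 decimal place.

-39.5 permil

step 1: δ = (-35.40 + 1000)·(-13.5/1000 + 1) − 1000 = -48.42 permil
step 2: δ = (-48.42 + 1000)·(10.9/1000 + 1) − 1000 = -38.05 permil
step 3: δ = (-38.05 + 1000)·(-1.5/1000 + 1) − 1000 = -39.49 permil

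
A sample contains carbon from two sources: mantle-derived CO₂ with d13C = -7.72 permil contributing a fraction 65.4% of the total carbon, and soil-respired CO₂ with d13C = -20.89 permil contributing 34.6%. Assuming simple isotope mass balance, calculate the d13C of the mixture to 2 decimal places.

δ_mix = f_A·δ_A + f_B·δ_B
δ_mix = 0.654 × (-7.72) + 0.346 × (-20.89)
δ_mix = -5.049 + -7.228 = -12.277 permil

-12.28 permil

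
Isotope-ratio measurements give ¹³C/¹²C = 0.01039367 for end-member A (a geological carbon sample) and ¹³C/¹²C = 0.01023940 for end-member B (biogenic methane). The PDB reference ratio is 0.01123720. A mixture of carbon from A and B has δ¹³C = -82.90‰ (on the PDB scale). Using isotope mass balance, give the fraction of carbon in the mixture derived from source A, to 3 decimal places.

0.429

δ_A = (0.01039367/0.01123720 − 1)×1000 = (0.924934 − 1)×1000 = -75.066‰
δ_B = (0.01023940/0.01123720 − 1)×1000 = (0.911206 − 1)×1000 = -88.794‰
f_A = (δ_mix − δ_B)/(δ_A − δ_B) = (-82.90 − (-88.794))/(-75.066 − (-88.794))
f_A = 5.894 / 13.729 = 0.4294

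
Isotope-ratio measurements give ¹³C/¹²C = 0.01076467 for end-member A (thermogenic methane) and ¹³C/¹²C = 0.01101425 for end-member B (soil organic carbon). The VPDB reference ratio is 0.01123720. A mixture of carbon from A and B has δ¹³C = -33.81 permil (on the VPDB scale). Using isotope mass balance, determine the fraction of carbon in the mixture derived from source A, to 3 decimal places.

0.629

δ_A = (0.01076467/0.01123720 − 1)×1000 = (0.957949 − 1)×1000 = -42.051 permil
δ_B = (0.01101425/0.01123720 − 1)×1000 = (0.980160 − 1)×1000 = -19.840 permil
f_A = (δ_mix − δ_B)/(δ_A − δ_B) = (-33.81 − (-19.840))/(-42.051 − (-19.840))
f_A = -13.970 / -22.210 = 0.6290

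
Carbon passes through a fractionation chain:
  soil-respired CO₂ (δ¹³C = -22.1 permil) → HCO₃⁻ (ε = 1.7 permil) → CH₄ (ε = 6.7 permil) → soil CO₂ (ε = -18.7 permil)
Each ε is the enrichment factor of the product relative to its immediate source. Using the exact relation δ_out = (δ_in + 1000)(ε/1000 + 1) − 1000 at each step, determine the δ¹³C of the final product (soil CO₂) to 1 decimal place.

-32.3 permil

step 1: δ = (-22.10 + 1000)·(1.7/1000 + 1) − 1000 = -20.44 permil
step 2: δ = (-20.44 + 1000)·(6.7/1000 + 1) − 1000 = -13.87 permil
step 3: δ = (-13.87 + 1000)·(-18.7/1000 + 1) − 1000 = -32.32 permil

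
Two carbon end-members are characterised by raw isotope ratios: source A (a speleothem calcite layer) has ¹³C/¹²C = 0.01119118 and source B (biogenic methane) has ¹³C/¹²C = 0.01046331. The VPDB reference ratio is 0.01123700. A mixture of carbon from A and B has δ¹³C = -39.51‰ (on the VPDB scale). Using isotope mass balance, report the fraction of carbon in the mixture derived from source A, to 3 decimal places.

δ_A = (0.01119118/0.01123700 − 1)×1000 = (0.995922 − 1)×1000 = -4.078‰
δ_B = (0.01046331/0.01123700 − 1)×1000 = (0.931148 − 1)×1000 = -68.852‰
f_A = (δ_mix − δ_B)/(δ_A − δ_B) = (-39.51 − (-68.852))/(-4.078 − (-68.852))
f_A = 29.342 / 64.774 = 0.4530

0.453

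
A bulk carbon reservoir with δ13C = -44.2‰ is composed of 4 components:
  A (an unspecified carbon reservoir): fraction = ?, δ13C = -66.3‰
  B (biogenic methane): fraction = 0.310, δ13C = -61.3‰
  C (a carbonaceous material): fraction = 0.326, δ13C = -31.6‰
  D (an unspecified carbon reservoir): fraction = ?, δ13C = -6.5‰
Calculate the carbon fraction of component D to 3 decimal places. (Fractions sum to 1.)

0.154

Let f_D and f_A be the unknown fractions; fractions sum to 1 so f_D + f_A = 0.364.
Mass balance: Σ fᵢ·δᵢ = δ_bulk ⇒ f_D·(-6.5) + f_A·(-66.3) = -44.2 − (-29.305) = -14.895
Substitute f_A = 0.364 − f_D:
f_D·(-6.5 − -66.3) = -14.895 − 0.364×(-66.3) = 9.238
f_D = 9.238 / 59.8 = 0.1545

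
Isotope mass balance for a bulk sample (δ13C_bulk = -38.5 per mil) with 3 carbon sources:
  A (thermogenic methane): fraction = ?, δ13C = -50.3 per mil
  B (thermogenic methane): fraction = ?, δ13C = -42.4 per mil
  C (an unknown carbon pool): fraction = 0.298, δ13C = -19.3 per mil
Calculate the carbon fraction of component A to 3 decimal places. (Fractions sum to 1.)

Let f_A and f_B be the unknown fractions; fractions sum to 1 so f_A + f_B = 0.702.
Mass balance: Σ fᵢ·δᵢ = δ_bulk ⇒ f_A·(-50.3) + f_B·(-42.4) = -38.5 − (-5.751) = -32.749
Substitute f_B = 0.702 − f_A:
f_A·(-50.3 − -42.4) = -32.749 − 0.702×(-42.4) = -2.984
f_A = -2.984 / -7.9 = 0.3777

0.378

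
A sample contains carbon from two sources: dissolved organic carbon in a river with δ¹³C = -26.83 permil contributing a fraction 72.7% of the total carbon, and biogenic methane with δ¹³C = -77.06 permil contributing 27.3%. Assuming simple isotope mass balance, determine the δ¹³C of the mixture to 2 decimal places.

-40.54 permil

δ_mix = f_A·δ_A + f_B·δ_B
δ_mix = 0.727 × (-26.83) + 0.273 × (-77.06)
δ_mix = -19.505 + -21.037 = -40.543 permil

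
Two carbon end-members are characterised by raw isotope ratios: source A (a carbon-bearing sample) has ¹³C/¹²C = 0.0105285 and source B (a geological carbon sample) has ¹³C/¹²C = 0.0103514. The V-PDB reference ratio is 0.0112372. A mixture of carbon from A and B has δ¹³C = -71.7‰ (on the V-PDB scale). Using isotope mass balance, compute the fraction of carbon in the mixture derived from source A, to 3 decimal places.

δ_A = (0.0105285/0.0112372 − 1)×1000 = (0.936933 − 1)×1000 = -63.067‰
δ_B = (0.0103514/0.0112372 − 1)×1000 = (0.921173 − 1)×1000 = -78.827‰
f_A = (δ_mix − δ_B)/(δ_A − δ_B) = (-71.7 − (-78.827))/(-63.067 − (-78.827))
f_A = 7.127 / 15.760 = 0.4522

0.452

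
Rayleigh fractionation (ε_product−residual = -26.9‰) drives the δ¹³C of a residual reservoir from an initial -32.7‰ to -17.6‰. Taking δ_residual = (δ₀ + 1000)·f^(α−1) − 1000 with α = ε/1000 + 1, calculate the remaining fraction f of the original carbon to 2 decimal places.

α − 1 = ε/1000 = -0.0269
(δ_res + 1000)/(δ₀ + 1000) = (-17.6 + 1000)/(-32.7 + 1000) = 982.4/967.3 = 1.015610
f = 1.015610^(1/-0.0269) = exp(ln(1.015610)/-0.0269) = exp(0.01549/-0.0269)
f = exp(-0.5758) = 0.5622

0.56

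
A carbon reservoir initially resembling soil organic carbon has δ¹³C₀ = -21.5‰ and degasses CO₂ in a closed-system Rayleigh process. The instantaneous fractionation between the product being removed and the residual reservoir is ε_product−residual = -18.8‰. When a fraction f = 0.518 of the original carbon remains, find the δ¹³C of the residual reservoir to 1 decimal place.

Rayleigh residual: δ_res = (δ₀ + 1000)·f^(α−1) − 1000
α = ε/1000 + 1 = 0.98120, so α − 1 = -0.01880
f^(α−1) = 0.518^(-0.01880) = 1.012443
δ_res = (-21.5 + 1000) × 1.012443 − 1000 = 990.676 − 1000 = -9.32‰

-9.3‰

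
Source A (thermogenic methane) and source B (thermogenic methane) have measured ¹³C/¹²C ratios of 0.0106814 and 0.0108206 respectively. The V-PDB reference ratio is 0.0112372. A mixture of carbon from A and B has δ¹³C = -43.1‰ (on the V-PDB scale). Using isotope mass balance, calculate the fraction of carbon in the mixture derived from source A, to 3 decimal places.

δ_A = (0.0106814/0.0112372 − 1)×1000 = (0.950539 − 1)×1000 = -49.461‰
δ_B = (0.0108206/0.0112372 − 1)×1000 = (0.962927 − 1)×1000 = -37.073‰
f_A = (δ_mix − δ_B)/(δ_A − δ_B) = (-43.1 − (-37.073))/(-49.461 − (-37.073))
f_A = -6.027 / -12.387 = 0.4865

0.487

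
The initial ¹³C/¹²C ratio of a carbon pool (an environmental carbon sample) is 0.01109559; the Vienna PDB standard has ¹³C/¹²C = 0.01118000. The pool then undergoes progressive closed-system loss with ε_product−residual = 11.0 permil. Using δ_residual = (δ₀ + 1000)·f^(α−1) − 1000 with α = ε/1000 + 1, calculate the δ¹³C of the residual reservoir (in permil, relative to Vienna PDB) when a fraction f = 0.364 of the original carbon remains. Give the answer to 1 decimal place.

-18.5 permil

δ₀ = (0.01109559/0.01118000 − 1)×1000 = (0.992450 − 1)×1000 = -7.550 permil
α − 1 = ε/1000 = 0.0110
f^(α−1) = 0.364^(0.0110) = 0.988945
δ_res = (-7.550 + 1000) × 0.988945 − 1000 = 981.478 − 1000 = -18.52 permil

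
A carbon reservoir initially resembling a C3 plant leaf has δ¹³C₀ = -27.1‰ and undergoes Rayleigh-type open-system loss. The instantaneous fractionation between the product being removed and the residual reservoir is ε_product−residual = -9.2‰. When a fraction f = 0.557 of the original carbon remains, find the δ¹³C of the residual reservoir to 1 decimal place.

Rayleigh residual: δ_res = (δ₀ + 1000)·f^(α−1) − 1000
α = ε/1000 + 1 = 0.99080, so α − 1 = -0.00920
f^(α−1) = 0.557^(-0.00920) = 1.005398
δ_res = (-27.1 + 1000) × 1.005398 − 1000 = 978.152 − 1000 = -21.85‰

-21.8‰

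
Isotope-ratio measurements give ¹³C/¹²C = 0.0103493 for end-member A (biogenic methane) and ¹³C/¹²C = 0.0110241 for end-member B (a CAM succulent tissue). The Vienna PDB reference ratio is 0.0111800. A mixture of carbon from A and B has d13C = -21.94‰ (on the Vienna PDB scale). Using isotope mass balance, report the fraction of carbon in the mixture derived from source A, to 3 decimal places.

δ_A = (0.0103493/0.0111800 − 1)×1000 = (0.925698 − 1)×1000 = -74.302‰
δ_B = (0.0110241/0.0111800 − 1)×1000 = (0.986055 − 1)×1000 = -13.945‰
f_A = (δ_mix − δ_B)/(δ_A − δ_B) = (-21.94 − (-13.945))/(-74.302 − (-13.945))
f_A = -7.995 / -60.358 = 0.1325

0.132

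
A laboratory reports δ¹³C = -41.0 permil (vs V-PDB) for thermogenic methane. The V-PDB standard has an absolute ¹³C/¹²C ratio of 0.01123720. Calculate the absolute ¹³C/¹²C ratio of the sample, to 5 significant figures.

R_sample = R_standard × (δ¹³C/1000 + 1)
R_sample = 0.01123720 × (-41.0/1000 + 1) = 0.01123720 × 0.959000
R_sample = 0.0107765

0.010776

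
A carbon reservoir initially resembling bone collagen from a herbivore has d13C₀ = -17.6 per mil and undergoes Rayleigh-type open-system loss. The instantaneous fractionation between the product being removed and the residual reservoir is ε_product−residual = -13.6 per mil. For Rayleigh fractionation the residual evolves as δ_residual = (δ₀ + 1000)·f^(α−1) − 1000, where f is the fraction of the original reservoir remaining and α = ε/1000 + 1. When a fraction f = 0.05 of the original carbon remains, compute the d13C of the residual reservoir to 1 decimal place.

23.3 per mil

Rayleigh residual: δ_res = (δ₀ + 1000)·f^(α−1) − 1000
α = ε/1000 + 1 = 0.98640, so α − 1 = -0.01360
f^(α−1) = 0.05^(-0.01360) = 1.041583
δ_res = (-17.6 + 1000) × 1.041583 − 1000 = 1023.251 − 1000 = 23.25 per mil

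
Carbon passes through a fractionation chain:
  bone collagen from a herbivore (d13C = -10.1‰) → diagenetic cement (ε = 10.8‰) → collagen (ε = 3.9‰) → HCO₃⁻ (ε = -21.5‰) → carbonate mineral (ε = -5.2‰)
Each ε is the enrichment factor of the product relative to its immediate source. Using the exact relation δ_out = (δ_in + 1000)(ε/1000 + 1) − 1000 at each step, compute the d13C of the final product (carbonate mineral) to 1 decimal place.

-22.2‰

step 1: δ = (-10.10 + 1000)·(10.8/1000 + 1) − 1000 = 0.59‰
step 2: δ = (0.59 + 1000)·(3.9/1000 + 1) − 1000 = 4.49‰
step 3: δ = (4.49 + 1000)·(-21.5/1000 + 1) − 1000 = -17.10‰
step 4: δ = (-17.10 + 1000)·(-5.2/1000 + 1) − 1000 = -22.21‰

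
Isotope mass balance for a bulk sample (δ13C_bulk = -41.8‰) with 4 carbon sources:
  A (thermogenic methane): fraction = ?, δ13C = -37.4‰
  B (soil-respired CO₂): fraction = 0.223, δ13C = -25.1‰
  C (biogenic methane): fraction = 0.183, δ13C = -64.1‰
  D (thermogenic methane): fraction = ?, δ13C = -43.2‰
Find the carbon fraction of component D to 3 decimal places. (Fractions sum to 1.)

Let f_D and f_A be the unknown fractions; fractions sum to 1 so f_D + f_A = 0.594.
Mass balance: Σ fᵢ·δᵢ = δ_bulk ⇒ f_D·(-43.2) + f_A·(-37.4) = -41.8 − (-17.328) = -24.472
Substitute f_A = 0.594 − f_D:
f_D·(-43.2 − -37.4) = -24.472 − 0.594×(-37.4) = -2.257
f_D = -2.257 / -5.8 = 0.3891

0.389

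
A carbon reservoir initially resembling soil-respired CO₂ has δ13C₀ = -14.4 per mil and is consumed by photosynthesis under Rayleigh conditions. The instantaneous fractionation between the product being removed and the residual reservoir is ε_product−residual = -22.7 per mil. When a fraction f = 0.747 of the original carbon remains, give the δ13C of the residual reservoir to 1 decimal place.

-7.9 per mil

Rayleigh residual: δ_res = (δ₀ + 1000)·f^(α−1) − 1000
α = ε/1000 + 1 = 0.97730, so α − 1 = -0.02270
f^(α−1) = 0.747^(-0.02270) = 1.006643
δ_res = (-14.4 + 1000) × 1.006643 − 1000 = 992.148 − 1000 = -7.85 per mil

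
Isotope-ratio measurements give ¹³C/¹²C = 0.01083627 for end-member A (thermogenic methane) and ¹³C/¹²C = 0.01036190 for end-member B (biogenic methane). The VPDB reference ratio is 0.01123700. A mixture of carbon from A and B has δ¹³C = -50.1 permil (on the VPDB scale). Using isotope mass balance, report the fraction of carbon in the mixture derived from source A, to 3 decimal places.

δ_A = (0.01083627/0.01123700 − 1)×1000 = (0.964338 − 1)×1000 = -35.662 permil
δ_B = (0.01036190/0.01123700 − 1)×1000 = (0.922123 − 1)×1000 = -77.877 permil
f_A = (δ_mix − δ_B)/(δ_A − δ_B) = (-50.1 − (-77.877))/(-35.662 − (-77.877))
f_A = 27.777 / 42.215 = 0.6580

0.658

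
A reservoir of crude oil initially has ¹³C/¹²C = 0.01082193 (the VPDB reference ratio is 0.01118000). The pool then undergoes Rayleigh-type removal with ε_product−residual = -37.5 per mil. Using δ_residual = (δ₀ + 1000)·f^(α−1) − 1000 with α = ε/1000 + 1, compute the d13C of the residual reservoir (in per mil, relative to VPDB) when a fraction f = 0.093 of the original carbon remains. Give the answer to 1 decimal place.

58.1 per mil

δ₀ = (0.01082193/0.01118000 − 1)×1000 = (0.967972 − 1)×1000 = -32.028 per mil
α − 1 = ε/1000 = -0.0375
f^(α−1) = 0.093^(-0.0375) = 1.093155
δ_res = (-32.028 + 1000) × 1.093155 − 1000 = 1058.144 − 1000 = 58.14 per mil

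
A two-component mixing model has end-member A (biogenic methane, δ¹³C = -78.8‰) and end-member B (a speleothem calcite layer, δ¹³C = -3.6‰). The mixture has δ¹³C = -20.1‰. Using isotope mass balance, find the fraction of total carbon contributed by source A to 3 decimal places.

δ_mix = f_A·δ_A + (1 − f_A)·δ_B  ⇒  f_A = (δ_mix − δ_B)/(δ_A − δ_B)
f_A = (-20.1 − (-3.6)) / (-78.8 − (-3.6))
f_A = -16.5 / -75.2 = 0.2194

0.219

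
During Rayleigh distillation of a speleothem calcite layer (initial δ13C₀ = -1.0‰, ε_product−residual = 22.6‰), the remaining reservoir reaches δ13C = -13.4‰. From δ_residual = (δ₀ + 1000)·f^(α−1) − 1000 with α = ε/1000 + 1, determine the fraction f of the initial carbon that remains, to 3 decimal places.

0.575

α − 1 = ε/1000 = 0.0226
(δ_res + 1000)/(δ₀ + 1000) = (-13.4 + 1000)/(-1.0 + 1000) = 986.6/999.0 = 0.987588
f = 0.987588^(1/0.0226) = exp(ln(0.987588)/0.0226) = exp(-0.01249/0.0226)
f = exp(-0.5527) = 0.5754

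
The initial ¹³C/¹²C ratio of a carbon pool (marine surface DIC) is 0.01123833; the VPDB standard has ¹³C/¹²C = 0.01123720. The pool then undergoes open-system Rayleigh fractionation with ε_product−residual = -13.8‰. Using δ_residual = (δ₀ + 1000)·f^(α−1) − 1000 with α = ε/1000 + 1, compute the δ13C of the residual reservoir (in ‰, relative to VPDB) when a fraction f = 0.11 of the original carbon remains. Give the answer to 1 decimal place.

31.0‰

δ₀ = (0.01123833/0.01123720 − 1)×1000 = (1.000101 − 1)×1000 = 0.101‰
α − 1 = ε/1000 = -0.0138
f^(α−1) = 0.11^(-0.0138) = 1.030929
δ_res = (0.101 + 1000) × 1.030929 − 1000 = 1031.033 − 1000 = 31.03‰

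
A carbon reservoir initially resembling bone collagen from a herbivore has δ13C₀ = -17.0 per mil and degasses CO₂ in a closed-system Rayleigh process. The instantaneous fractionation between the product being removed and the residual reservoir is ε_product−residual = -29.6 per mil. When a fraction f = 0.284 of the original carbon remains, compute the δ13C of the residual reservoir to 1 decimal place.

20.3 per mil

Rayleigh residual: δ_res = (δ₀ + 1000)·f^(α−1) − 1000
α = ε/1000 + 1 = 0.97040, so α − 1 = -0.02960
f^(α−1) = 0.284^(-0.02960) = 1.037963
δ_res = (-17.0 + 1000) × 1.037963 − 1000 = 1020.317 − 1000 = 20.32 per mil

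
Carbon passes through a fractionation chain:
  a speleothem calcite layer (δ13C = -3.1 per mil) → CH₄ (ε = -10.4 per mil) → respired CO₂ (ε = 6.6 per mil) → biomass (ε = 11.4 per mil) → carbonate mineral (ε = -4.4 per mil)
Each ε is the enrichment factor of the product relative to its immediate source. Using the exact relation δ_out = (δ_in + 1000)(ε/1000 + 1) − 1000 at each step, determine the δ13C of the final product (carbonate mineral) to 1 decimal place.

step 1: δ = (-3.10 + 1000)·(-10.4/1000 + 1) − 1000 = -13.47 per mil
step 2: δ = (-13.47 + 1000)·(6.6/1000 + 1) − 1000 = -6.96 per mil
step 3: δ = (-6.96 + 1000)·(11.4/1000 + 1) − 1000 = 4.36 per mil
step 4: δ = (4.36 + 1000)·(-4.4/1000 + 1) − 1000 = -0.06 per mil

-0.1 per mil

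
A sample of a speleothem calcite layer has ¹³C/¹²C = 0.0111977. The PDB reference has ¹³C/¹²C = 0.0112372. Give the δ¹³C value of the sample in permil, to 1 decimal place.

-3.5 permil

δ¹³C = (R_sample / R_standard − 1) × 1000
R_sample / R_standard = 0.0111977 / 0.0112372 = 0.996485
δ¹³C = (0.996485 − 1) × 1000 = -3.52 permil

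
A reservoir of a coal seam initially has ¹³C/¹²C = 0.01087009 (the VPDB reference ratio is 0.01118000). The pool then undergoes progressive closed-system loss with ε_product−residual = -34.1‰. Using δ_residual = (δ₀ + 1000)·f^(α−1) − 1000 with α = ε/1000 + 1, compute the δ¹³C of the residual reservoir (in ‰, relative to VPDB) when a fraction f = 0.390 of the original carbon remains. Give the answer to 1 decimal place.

4.0‰

δ₀ = (0.01087009/0.01118000 − 1)×1000 = (0.972280 − 1)×1000 = -27.720‰
α − 1 = ε/1000 = -0.0341
f^(α−1) = 0.390^(-0.0341) = 1.032630
δ_res = (-27.720 + 1000) × 1.032630 − 1000 = 1004.005 − 1000 = 4.01‰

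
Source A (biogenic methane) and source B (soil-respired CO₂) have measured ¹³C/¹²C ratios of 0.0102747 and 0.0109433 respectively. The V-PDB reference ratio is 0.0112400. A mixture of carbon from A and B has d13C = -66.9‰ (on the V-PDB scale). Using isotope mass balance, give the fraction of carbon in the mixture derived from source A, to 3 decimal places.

0.681

δ_A = (0.0102747/0.0112400 − 1)×1000 = (0.914119 − 1)×1000 = -85.881‰
δ_B = (0.0109433/0.0112400 − 1)×1000 = (0.973603 − 1)×1000 = -26.397‰
f_A = (δ_mix − δ_B)/(δ_A − δ_B) = (-66.9 − (-26.397))/(-85.881 − (-26.397))
f_A = -40.503 / -59.484 = 0.6809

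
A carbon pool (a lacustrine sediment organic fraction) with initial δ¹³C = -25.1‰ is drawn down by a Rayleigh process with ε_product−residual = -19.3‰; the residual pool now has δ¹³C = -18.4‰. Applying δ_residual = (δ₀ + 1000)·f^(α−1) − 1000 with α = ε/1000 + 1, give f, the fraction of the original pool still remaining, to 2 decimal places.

α − 1 = ε/1000 = -0.0193
(δ_res + 1000)/(δ₀ + 1000) = (-18.4 + 1000)/(-25.1 + 1000) = 981.6/974.9 = 1.006872
f = 1.006872^(1/-0.0193) = exp(ln(1.006872)/-0.0193) = exp(0.00685/-0.0193)
f = exp(-0.3549) = 0.7013

0.70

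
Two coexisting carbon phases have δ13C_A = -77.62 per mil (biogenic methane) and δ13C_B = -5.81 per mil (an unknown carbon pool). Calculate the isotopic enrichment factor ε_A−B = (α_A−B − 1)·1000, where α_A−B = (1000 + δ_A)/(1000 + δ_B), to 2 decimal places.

-72.23 per mil

α_A−B = (1000 + -77.62) / (1000 + -5.81) = 922.38 / 994.19 = 0.927770
ε_A−B = (0.927770 − 1) × 1000 = -72.230 per mil
(The approximation ε ≈ δ_A − δ_B would give -71.81 per mil.)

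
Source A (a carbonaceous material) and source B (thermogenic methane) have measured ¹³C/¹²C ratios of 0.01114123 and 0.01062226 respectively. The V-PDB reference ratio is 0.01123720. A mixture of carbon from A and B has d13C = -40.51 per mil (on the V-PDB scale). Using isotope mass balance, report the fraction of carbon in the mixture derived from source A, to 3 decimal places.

δ_A = (0.01114123/0.01123720 − 1)×1000 = (0.991460 − 1)×1000 = -8.540 per mil
δ_B = (0.01062226/0.01123720 − 1)×1000 = (0.945276 − 1)×1000 = -54.724 per mil
f_A = (δ_mix − δ_B)/(δ_A − δ_B) = (-40.51 − (-54.724))/(-8.540 − (-54.724))
f_A = 14.214 / 46.183 = 0.3078

0.308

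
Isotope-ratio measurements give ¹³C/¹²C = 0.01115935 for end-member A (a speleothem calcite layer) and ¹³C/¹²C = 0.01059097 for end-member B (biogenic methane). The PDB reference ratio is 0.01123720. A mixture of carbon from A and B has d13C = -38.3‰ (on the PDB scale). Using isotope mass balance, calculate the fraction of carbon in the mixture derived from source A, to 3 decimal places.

δ_A = (0.01115935/0.01123720 − 1)×1000 = (0.993072 − 1)×1000 = -6.928‰
δ_B = (0.01059097/0.01123720 − 1)×1000 = (0.942492 − 1)×1000 = -57.508‰
f_A = (δ_mix − δ_B)/(δ_A − δ_B) = (-38.3 − (-57.508))/(-6.928 − (-57.508))
f_A = 19.208 / 50.580 = 0.3798

0.380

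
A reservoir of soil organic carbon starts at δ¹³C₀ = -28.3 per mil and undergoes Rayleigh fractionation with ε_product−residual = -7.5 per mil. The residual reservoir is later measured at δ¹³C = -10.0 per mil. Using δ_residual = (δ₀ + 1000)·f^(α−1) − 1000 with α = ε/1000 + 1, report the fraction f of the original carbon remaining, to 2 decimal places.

0.08

α − 1 = ε/1000 = -0.0075
(δ_res + 1000)/(δ₀ + 1000) = (-10.0 + 1000)/(-28.3 + 1000) = 990.0/971.7 = 1.018833
f = 1.018833^(1/-0.0075) = exp(ln(1.018833)/-0.0075) = exp(0.01866/-0.0075)
f = exp(-2.4877) = 0.0831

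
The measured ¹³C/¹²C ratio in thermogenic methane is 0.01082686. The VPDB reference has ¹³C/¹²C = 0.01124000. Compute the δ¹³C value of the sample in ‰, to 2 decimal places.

δ¹³C = (R_sample / R_standard − 1) × 1000
R_sample / R_standard = 0.01082686 / 0.01124000 = 0.963244
δ¹³C = (0.963244 − 1) × 1000 = -36.756‰

-36.76‰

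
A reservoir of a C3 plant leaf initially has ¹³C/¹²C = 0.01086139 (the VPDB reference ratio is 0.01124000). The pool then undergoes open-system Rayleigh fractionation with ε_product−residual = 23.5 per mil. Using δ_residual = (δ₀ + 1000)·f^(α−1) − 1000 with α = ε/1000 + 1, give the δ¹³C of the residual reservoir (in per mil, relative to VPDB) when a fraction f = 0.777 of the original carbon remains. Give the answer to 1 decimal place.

δ₀ = (0.01086139/0.01124000 − 1)×1000 = (0.966316 − 1)×1000 = -33.684 per mil
α − 1 = ε/1000 = 0.0235
f^(α−1) = 0.777^(0.0235) = 0.994088
δ_res = (-33.684 + 1000) × 0.994088 − 1000 = 960.603 − 1000 = -39.40 per mil

-39.4 per mil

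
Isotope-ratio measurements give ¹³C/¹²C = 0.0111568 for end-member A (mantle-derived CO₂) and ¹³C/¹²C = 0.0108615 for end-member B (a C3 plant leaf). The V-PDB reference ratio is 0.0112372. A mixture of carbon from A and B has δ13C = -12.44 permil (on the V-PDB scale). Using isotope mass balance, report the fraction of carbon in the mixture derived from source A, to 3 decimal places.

0.799

δ_A = (0.0111568/0.0112372 − 1)×1000 = (0.992845 − 1)×1000 = -7.155 permil
δ_B = (0.0108615/0.0112372 − 1)×1000 = (0.966566 − 1)×1000 = -33.434 permil
f_A = (δ_mix − δ_B)/(δ_A − δ_B) = (-12.44 − (-33.434))/(-7.155 − (-33.434))
f_A = 20.994 / 26.279 = 0.7989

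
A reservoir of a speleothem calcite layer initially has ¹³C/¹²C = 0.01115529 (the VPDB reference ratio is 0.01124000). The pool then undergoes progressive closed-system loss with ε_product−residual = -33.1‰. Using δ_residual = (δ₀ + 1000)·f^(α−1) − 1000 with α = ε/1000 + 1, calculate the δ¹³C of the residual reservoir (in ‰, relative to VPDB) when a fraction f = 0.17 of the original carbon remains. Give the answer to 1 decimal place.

52.4‰

δ₀ = (0.01115529/0.01124000 − 1)×1000 = (0.992464 − 1)×1000 = -7.536‰
α − 1 = ε/1000 = -0.0331
f^(α−1) = 0.17^(-0.0331) = 1.060406
δ_res = (-7.536 + 1000) × 1.060406 − 1000 = 1052.414 − 1000 = 52.41‰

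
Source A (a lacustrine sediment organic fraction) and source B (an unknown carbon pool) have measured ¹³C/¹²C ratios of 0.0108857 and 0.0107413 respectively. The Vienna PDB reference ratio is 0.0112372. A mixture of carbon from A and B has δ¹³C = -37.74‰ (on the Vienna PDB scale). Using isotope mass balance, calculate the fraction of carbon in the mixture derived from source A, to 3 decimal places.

0.497

δ_A = (0.0108857/0.0112372 − 1)×1000 = (0.968720 − 1)×1000 = -31.280‰
δ_B = (0.0107413/0.0112372 − 1)×1000 = (0.955870 − 1)×1000 = -44.130‰
f_A = (δ_mix − δ_B)/(δ_A − δ_B) = (-37.74 − (-44.130))/(-31.280 − (-44.130))
f_A = 6.390 / 12.850 = 0.4973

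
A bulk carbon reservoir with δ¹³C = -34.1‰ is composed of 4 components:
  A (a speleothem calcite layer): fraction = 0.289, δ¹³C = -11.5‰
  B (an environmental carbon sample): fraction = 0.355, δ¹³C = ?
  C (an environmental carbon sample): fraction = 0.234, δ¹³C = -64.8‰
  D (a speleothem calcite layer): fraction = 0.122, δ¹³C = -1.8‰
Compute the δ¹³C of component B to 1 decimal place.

-43.4‰

Isotope mass balance: δ_bulk = Σ fᵢ·δᵢ.
-34.1 = 0.289×(-11.5) + 0.355×δ_B + 0.234×(-64.8) + 0.122×(-1.8)
0.355·δ_B = -34.1 − (-18.706) = -15.394
δ_B = -15.394 / 0.355 = -43.36‰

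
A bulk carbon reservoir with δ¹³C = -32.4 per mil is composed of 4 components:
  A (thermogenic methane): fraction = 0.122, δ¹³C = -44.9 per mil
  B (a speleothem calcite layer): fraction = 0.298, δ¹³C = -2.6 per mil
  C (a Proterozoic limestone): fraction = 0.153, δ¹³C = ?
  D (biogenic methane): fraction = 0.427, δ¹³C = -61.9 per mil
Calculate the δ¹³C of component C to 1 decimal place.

1.9 per mil

Isotope mass balance: δ_bulk = Σ fᵢ·δᵢ.
-32.4 = 0.122×(-44.9) + 0.298×(-2.6) + 0.153×δ_C + 0.427×(-61.9)
0.153·δ_C = -32.4 − (-32.684) = 0.284
δ_C = 0.284 / 0.153 = 1.86 per mil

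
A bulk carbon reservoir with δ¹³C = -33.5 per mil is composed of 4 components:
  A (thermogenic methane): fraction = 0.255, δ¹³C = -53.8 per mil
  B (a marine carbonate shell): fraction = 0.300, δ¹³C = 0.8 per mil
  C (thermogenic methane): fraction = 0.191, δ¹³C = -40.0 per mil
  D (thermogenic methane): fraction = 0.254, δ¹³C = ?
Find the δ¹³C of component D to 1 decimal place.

Isotope mass balance: δ_bulk = Σ fᵢ·δᵢ.
-33.5 = 0.255×(-53.8) + 0.300×(0.8) + 0.191×(-40.0) + 0.254×δ_D
0.254·δ_D = -33.5 − (-21.119) = -12.381
δ_D = -12.381 / 0.254 = -48.74 per mil

-48.7 per mil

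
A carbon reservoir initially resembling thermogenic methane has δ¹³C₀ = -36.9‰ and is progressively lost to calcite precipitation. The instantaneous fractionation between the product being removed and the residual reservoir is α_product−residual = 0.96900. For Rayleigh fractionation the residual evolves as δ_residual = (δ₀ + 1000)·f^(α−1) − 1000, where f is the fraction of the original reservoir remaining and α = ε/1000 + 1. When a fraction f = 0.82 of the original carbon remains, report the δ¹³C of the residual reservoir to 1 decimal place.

Rayleigh residual: δ_res = (δ₀ + 1000)·f^(α−1) − 1000
α − 1 = -0.03100
f^(α−1) = 0.82^(-0.03100) = 1.006171
δ_res = (-36.9 + 1000) × 1.006171 − 1000 = 969.043 − 1000 = -30.96‰

-31.0‰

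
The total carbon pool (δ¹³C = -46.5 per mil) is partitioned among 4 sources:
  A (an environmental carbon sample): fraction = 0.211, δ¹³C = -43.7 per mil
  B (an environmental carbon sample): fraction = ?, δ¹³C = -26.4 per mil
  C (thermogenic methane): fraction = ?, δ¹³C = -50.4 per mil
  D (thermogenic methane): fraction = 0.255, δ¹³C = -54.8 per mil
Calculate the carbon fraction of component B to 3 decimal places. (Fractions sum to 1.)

0.150

Let f_B and f_C be the unknown fractions; fractions sum to 1 so f_B + f_C = 0.534.
Mass balance: Σ fᵢ·δᵢ = δ_bulk ⇒ f_B·(-26.4) + f_C·(-50.4) = -46.5 − (-23.195) = -23.305
Substitute f_C = 0.534 − f_B:
f_B·(-26.4 − -50.4) = -23.305 − 0.534×(-50.4) = 3.608
f_B = 3.608 / 24.0 = 0.1503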